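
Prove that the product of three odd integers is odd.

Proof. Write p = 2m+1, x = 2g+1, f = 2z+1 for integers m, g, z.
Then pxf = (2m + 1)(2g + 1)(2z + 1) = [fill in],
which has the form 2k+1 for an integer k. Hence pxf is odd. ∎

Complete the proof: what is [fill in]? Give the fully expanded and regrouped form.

(2m + 1)(2g + 1)(2z + 1) = 8gmz + 4gm + 4gz + 2g + 4mz + 2m + 2z + 1
= 2(4gmz + 2gm + 2gz + g + 2mz + m + z) + 1.
Since 4gmz + 2gm + 2gz + g + 2mz + m + z is an integer, the product is of the form 2k+1 for an integer k.

2(4gmz + 2gm + 2gz + g + 2mz + m + z) + 1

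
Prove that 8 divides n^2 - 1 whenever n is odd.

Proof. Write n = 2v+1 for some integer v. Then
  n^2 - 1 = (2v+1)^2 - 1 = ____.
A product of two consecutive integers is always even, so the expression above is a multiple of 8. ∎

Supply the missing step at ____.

(2v+1)^2 - 1 = 4v^2 + 4v + 1 - 1 = 4v^2 + 4v = 4v(v+1).
Since v and v+1 are consecutive, v(v+1) is even, and 4·(even) is a multiple of 8.

4v(v + 1)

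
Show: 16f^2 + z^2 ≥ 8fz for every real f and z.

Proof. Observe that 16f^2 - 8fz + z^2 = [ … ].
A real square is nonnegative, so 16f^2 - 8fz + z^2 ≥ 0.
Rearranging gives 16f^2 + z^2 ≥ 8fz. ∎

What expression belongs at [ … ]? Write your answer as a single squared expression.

(4f - z)^2

16f^2 - 8fz + z^2 is a perfect-square trinomial: the outer terms are (4f)^2 and (z)^2, and the cross term is -2·4f·z.
So 16f^2 - 8fz + z^2 = (4f - z)^2 ≥ 0.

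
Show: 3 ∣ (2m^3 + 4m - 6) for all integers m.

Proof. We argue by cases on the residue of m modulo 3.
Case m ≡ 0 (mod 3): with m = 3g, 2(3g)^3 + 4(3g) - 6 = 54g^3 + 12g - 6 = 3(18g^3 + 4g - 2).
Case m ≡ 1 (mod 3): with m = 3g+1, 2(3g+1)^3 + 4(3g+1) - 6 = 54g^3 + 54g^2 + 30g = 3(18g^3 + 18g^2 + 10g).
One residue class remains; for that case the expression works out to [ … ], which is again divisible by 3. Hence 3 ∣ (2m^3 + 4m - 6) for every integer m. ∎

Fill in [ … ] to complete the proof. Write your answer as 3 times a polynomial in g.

3(18g^3 + 36g^2 + 28g + 6)

Only m ≡ 2 (mod 3) is unaccounted for. Put m = 3g+2:
2(3g+2)^3 + 4(3g+2) - 6 expands to 54g^3 + 108g^2 + 84g + 18,
and factoring out 3 leaves 3(18g^3 + 36g^2 + 28g + 6).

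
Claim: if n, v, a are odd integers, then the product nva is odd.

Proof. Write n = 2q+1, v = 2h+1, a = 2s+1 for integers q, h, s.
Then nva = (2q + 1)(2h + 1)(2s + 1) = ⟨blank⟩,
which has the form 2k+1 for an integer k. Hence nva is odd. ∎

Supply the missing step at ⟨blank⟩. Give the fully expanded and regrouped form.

Expanding: (2q + 1)(2h + 1)(2s + 1) = 8hqs + 4hq + 4hs + 2h + 4qs + 2q + 2s + 1.
Every term except the constant is even, so this is 2(4hqs + 2hq + 2hs + h + 2qs + q + s) + 1,
and 4hqs + 2hq + 2hs + h + 2qs + q + s ∈ ℤ gives the required form.

2(4hqs + 2hq + 2hs + h + 2qs + q + s) + 1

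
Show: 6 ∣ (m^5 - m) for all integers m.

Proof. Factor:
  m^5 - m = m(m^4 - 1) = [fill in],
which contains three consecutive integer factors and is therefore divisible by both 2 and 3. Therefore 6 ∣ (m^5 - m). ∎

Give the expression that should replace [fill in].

m^4 - 1 = (m^2 - 1)(m^2 + 1), and m^2 - 1 = (m-1)(m+1).
So m(m^4 - 1) = (m - 1)m(m + 1)(m^2 + 1).

(m - 1)m(m + 1)(m^2 + 1)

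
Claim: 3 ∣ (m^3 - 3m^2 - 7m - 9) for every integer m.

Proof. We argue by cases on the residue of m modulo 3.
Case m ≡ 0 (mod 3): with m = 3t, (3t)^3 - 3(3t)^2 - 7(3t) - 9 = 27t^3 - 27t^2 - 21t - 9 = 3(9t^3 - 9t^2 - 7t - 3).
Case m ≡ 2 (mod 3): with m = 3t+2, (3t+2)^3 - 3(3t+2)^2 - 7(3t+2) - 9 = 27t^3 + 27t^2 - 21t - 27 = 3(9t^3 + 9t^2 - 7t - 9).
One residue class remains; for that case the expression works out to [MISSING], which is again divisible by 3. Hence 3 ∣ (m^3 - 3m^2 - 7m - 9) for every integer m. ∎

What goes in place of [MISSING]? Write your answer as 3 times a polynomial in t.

3(9t^3 - 10t - 6)

The residues treated are {0, 2}, so the missing case is m ≡ 1 (mod 3); write m = 3t+1.
Then (3t+1)^3 - 3(3t+1)^2 - 7(3t+1) - 9 = 27t^3 - 30t - 18 = 3(9t^3 - 10t - 6).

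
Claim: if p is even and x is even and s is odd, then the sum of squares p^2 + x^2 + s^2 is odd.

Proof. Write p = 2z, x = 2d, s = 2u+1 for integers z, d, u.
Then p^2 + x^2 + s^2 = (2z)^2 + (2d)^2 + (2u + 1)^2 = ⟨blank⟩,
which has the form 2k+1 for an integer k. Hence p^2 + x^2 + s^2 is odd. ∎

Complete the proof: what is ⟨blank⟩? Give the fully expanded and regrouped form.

2(2d^2 + 2u^2 + 2u + 2z^2) + 1

Expanding: (2z)^2 + (2d)^2 + (2u + 1)^2 = 4d^2 + 4u^2 + 4u + 4z^2 + 1.
Every term except the constant is even, so this is 2(2d^2 + 2u^2 + 2u + 2z^2) + 1,
and 2d^2 + 2u^2 + 2u + 2z^2 ∈ ℤ gives the required form.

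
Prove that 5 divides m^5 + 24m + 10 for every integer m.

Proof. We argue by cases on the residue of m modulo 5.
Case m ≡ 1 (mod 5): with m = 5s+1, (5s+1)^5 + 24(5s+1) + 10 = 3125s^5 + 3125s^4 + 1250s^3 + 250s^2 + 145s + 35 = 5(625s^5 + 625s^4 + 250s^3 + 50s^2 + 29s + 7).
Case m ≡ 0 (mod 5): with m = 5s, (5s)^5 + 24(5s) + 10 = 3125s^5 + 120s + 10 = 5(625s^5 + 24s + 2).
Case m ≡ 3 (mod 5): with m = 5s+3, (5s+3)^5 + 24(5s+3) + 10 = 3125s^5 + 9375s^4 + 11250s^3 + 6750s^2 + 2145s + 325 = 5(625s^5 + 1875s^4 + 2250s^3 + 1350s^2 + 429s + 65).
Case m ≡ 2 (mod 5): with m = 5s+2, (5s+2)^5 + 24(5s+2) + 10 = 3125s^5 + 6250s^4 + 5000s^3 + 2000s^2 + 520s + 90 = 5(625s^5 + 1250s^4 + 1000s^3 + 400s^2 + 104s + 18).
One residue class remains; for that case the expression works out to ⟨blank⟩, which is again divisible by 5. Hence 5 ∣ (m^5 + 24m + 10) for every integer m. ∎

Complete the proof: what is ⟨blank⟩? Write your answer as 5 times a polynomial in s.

5(625s^5 + 2500s^4 + 4000s^3 + 3200s^2 + 1304s + 226)

Only m ≡ 4 (mod 5) is unaccounted for. Put m = 5s+4:
(5s+4)^5 + 24(5s+4) + 10 expands to 3125s^5 + 12500s^4 + 20000s^3 + 16000s^2 + 6520s + 1130,
and factoring out 5 leaves 5(625s^5 + 2500s^4 + 4000s^3 + 3200s^2 + 1304s + 226).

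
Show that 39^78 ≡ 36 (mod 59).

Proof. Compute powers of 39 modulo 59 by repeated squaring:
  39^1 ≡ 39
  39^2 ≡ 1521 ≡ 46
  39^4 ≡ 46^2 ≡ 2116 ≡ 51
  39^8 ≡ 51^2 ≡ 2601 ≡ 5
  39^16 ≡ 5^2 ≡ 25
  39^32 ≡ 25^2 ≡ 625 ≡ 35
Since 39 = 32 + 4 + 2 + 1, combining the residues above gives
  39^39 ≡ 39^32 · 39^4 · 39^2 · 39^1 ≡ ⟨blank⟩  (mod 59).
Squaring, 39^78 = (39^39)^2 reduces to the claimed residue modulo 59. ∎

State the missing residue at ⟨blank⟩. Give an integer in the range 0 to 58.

39^32 · 39^4 · 39^2 · 39^1 ≡ 35 · 51 · 46 · 39 = 3202290.
3202290 mod 59 = 6, so 39^39 ≡ 6 (mod 59).

6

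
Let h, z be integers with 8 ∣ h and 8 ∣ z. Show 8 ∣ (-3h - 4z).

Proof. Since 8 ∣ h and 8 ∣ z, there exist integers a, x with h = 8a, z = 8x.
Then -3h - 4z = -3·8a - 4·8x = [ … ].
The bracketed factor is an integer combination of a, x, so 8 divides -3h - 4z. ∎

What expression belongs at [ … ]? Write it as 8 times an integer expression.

8(-3a - 4x)

Each term has a factor of 8: -3·8a - 4·8x = 8·(-3a - 4x).
Since -3a - 4x is an integer, 8 ∣ (-3h - 4z).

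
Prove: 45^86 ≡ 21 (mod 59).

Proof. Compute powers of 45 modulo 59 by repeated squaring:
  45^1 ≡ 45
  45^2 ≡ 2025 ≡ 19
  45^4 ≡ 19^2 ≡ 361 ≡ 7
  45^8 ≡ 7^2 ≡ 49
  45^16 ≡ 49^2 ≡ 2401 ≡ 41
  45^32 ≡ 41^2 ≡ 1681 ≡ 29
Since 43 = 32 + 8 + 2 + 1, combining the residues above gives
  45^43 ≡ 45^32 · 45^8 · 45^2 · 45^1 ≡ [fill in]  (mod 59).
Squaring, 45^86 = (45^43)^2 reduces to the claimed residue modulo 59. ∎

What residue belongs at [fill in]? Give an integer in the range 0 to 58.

45^32 · 45^8 · 45^2 · 45^1 ≡ 29 · 49 · 19 · 45 = 1214955.
1214955 mod 59 = 27, so 45^43 ≡ 27 (mod 59).

27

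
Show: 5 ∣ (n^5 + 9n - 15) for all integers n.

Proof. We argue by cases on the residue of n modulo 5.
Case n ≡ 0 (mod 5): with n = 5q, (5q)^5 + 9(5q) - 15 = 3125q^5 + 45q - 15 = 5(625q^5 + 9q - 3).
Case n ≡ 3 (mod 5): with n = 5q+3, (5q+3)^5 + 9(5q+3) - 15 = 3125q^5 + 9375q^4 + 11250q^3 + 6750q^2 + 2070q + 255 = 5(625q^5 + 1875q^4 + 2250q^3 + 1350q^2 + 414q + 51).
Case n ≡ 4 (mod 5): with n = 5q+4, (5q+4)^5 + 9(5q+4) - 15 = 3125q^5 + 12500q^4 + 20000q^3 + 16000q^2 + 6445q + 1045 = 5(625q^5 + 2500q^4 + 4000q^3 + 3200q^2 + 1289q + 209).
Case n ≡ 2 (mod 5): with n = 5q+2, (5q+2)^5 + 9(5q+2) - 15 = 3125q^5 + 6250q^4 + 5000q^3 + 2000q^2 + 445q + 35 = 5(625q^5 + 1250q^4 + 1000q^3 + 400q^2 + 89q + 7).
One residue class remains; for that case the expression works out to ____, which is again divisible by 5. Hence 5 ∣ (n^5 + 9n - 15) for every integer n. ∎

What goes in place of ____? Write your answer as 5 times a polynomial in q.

Only n ≡ 1 (mod 5) is unaccounted for. Put n = 5q+1:
(5q+1)^5 + 9(5q+1) - 15 expands to 3125q^5 + 3125q^4 + 1250q^3 + 250q^2 + 70q - 5,
and factoring out 5 leaves 5(625q^5 + 625q^4 + 250q^3 + 50q^2 + 14q - 1).

5(625q^5 + 625q^4 + 250q^3 + 50q^2 + 14q - 1)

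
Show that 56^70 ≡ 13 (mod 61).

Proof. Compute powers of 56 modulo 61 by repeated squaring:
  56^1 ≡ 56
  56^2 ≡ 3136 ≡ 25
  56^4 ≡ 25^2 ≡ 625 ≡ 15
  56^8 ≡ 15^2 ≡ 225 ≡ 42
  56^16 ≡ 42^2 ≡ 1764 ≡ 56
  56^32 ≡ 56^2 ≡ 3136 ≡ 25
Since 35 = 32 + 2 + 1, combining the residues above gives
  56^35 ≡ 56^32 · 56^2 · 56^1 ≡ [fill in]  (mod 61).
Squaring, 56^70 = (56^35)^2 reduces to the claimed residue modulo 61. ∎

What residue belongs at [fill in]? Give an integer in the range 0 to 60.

56^32 · 56^2 · 56^1 ≡ 25 · 25 · 56 = 35000.
35000 mod 61 = 47, so 56^35 ≡ 47 (mod 61).

47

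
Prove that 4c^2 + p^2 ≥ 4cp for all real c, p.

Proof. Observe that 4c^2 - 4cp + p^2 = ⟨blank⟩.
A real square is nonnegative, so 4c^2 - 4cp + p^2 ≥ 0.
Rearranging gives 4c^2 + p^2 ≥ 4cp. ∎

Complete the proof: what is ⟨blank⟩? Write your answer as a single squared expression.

(2c - p)^2

4c^2 - 4cp + p^2 is a perfect-square trinomial: the outer terms are (2c)^2 and (p)^2, and the cross term is -2·2c·p.
So 4c^2 - 4cp + p^2 = (2c - p)^2 ≥ 0.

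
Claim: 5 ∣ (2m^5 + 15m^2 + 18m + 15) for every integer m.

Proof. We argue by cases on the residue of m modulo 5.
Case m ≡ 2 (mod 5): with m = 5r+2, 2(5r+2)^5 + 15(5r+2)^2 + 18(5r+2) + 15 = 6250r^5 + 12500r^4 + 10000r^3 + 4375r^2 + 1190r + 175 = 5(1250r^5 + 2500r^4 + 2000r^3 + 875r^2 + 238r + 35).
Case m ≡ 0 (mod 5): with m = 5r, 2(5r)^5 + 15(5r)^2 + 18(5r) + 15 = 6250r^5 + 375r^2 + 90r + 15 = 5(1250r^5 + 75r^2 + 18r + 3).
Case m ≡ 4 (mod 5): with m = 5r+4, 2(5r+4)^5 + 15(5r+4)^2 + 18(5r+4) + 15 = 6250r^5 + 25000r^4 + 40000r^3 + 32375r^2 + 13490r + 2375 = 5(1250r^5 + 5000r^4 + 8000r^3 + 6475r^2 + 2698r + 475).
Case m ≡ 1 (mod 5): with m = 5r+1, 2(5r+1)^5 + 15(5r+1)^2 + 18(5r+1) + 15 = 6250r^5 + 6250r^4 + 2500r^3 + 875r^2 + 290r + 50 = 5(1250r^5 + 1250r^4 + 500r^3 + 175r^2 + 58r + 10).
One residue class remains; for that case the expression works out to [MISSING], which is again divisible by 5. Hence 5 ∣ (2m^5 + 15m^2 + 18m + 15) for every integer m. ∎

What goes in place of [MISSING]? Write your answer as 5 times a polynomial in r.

The residues treated are {2, 0, 4, 1}, so the missing case is m ≡ 3 (mod 5); write m = 5r+3.
Then 2(5r+3)^5 + 15(5r+3)^2 + 18(5r+3) + 15 = 6250r^5 + 18750r^4 + 22500r^3 + 13875r^2 + 4590r + 690 = 5(1250r^5 + 3750r^4 + 4500r^3 + 2775r^2 + 918r + 138).

5(1250r^5 + 3750r^4 + 4500r^3 + 2775r^2 + 918r + 138)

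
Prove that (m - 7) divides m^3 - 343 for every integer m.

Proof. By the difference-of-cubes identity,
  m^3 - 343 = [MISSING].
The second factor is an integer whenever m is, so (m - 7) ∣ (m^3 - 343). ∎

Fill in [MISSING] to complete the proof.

(m - 7)(m^2 + 7m + 49)

a^3 - b^3 = (a - b)(a^2 + ab + b^2). With a = m, b = 7:
m^3 - 343 = (m - 7)(m^2 + 7m + 49).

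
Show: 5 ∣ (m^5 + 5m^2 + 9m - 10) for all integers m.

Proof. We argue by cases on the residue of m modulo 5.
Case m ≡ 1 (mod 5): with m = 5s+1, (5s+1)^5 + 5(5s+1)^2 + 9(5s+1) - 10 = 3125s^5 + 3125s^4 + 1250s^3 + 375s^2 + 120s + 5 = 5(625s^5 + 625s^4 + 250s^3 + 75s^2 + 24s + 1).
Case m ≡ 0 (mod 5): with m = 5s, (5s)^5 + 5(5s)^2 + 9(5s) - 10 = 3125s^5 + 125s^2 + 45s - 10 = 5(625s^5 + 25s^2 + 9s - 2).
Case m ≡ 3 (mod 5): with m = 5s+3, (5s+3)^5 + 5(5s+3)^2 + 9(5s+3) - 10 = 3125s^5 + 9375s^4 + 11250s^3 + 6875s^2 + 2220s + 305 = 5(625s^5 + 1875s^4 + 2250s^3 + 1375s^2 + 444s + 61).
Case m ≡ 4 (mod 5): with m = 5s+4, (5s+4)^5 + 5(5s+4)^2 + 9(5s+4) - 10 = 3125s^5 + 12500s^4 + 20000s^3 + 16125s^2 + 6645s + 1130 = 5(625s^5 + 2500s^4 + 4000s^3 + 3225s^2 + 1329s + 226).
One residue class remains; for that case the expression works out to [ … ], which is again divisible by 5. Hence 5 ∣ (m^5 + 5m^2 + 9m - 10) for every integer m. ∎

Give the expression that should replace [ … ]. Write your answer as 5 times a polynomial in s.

The residues treated are {1, 0, 3, 4}, so the missing case is m ≡ 2 (mod 5); write m = 5s+2.
Then (5s+2)^5 + 5(5s+2)^2 + 9(5s+2) - 10 = 3125s^5 + 6250s^4 + 5000s^3 + 2125s^2 + 545s + 60 = 5(625s^5 + 1250s^4 + 1000s^3 + 425s^2 + 109s + 12).

5(625s^5 + 1250s^4 + 1000s^3 + 425s^2 + 109s + 12)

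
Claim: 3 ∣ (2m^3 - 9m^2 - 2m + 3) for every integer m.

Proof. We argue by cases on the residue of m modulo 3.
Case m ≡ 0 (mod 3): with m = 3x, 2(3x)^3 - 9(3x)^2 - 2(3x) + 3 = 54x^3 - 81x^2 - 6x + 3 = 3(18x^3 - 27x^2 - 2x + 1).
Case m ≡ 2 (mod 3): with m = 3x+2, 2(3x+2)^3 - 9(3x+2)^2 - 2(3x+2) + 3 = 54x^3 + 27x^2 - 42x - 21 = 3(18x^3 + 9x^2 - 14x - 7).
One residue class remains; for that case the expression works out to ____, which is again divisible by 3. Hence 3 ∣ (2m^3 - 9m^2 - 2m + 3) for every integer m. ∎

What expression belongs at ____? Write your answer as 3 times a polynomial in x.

Only m ≡ 1 (mod 3) is unaccounted for. Put m = 3x+1:
2(3x+1)^3 - 9(3x+1)^2 - 2(3x+1) + 3 expands to 54x^3 - 27x^2 - 42x - 6,
and factoring out 3 leaves 3(18x^3 - 9x^2 - 14x - 2).

3(18x^3 - 9x^2 - 14x - 2)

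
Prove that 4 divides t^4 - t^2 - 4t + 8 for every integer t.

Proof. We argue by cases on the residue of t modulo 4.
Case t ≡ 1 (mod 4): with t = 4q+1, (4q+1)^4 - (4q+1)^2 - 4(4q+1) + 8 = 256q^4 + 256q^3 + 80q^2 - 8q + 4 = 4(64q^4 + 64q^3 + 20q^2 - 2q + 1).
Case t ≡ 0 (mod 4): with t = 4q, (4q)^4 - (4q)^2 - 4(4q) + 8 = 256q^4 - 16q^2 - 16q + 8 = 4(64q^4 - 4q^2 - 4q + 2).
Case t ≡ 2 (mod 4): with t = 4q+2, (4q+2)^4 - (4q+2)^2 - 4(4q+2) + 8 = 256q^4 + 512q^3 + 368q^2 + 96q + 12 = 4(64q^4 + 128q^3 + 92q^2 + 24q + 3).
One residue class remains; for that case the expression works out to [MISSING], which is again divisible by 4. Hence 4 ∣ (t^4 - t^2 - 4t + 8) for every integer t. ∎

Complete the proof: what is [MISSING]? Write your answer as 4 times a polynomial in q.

4(64q^4 + 192q^3 + 212q^2 + 98q + 17)

Only t ≡ 3 (mod 4) is unaccounted for. Put t = 4q+3:
(4q+3)^4 - (4q+3)^2 - 4(4q+3) + 8 expands to 256q^4 + 768q^3 + 848q^2 + 392q + 68,
and factoring out 4 leaves 4(64q^4 + 192q^3 + 212q^2 + 98q + 17).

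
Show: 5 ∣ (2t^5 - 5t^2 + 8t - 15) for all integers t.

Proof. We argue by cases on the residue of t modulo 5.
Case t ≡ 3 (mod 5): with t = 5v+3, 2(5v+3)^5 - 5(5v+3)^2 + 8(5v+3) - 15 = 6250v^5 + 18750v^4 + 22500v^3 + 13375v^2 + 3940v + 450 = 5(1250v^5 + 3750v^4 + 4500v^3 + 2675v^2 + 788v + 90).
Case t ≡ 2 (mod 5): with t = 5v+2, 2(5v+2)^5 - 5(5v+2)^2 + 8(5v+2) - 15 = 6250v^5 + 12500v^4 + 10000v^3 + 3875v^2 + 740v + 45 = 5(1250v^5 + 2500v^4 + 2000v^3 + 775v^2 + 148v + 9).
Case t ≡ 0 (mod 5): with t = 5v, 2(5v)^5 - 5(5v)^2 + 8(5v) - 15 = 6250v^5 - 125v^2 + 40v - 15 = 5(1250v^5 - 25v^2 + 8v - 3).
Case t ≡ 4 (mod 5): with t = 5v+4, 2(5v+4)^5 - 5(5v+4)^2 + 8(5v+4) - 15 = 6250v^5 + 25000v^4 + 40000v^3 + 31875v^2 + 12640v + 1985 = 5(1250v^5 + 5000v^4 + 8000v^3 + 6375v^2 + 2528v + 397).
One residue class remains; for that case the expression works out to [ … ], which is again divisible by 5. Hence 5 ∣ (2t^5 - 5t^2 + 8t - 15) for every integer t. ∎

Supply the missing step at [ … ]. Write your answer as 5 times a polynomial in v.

5(1250v^5 + 1250v^4 + 500v^3 + 75v^2 + 8v - 2)

Only t ≡ 1 (mod 5) is unaccounted for. Put t = 5v+1:
2(5v+1)^5 - 5(5v+1)^2 + 8(5v+1) - 15 expands to 6250v^5 + 6250v^4 + 2500v^3 + 375v^2 + 40v - 10,
and factoring out 5 leaves 5(1250v^5 + 1250v^4 + 500v^3 + 75v^2 + 8v - 2).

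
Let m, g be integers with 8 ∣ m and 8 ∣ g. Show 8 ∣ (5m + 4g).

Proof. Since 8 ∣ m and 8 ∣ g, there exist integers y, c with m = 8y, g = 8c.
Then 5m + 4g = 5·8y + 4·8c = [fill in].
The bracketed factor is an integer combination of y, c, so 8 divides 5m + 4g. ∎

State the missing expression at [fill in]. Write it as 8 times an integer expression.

Pull the common 8 out of every term: 5·8y + 4·8c = 8(4c + 5y).
4c + 5y is an integer, which exhibits the divisibility.

8(4c + 5y)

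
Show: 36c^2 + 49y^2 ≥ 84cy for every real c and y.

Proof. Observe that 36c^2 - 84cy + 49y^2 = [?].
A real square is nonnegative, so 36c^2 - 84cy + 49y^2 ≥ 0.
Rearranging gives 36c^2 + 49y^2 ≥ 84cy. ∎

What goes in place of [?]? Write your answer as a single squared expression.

36c^2 - 84cy + 49y^2 is a perfect-square trinomial: the outer terms are (6c)^2 and (7y)^2, and the cross term is -2·6c·7y.
So 36c^2 - 84cy + 49y^2 = (6c - 7y)^2 ≥ 0.

(6c - 7y)^2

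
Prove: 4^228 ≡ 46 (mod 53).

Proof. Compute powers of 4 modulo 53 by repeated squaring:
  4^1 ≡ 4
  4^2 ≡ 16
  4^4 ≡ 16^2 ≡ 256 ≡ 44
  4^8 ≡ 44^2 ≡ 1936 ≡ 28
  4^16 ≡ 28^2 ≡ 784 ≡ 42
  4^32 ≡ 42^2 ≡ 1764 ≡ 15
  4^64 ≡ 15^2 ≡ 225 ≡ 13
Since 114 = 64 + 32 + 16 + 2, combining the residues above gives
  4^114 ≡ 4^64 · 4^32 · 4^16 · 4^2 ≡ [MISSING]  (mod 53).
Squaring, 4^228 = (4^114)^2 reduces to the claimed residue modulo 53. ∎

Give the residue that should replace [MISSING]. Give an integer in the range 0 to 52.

24

Multiply the listed residues: 13 · 15 · 42 · 16 = 195 → 8190 → 131040.
Reducing modulo 53: 131040 = 2472·53 + 24, so 4^114 ≡ 24.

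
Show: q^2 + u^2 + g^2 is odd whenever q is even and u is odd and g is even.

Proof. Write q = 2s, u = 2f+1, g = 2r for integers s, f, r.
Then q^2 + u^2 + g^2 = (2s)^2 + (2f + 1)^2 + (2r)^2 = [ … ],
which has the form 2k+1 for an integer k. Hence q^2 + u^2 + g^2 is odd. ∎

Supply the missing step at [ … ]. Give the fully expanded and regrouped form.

Expanding: (2s)^2 + (2f + 1)^2 + (2r)^2 = 4f^2 + 4f + 4r^2 + 4s^2 + 1.
Every term except the constant is even, so this is 2(2f^2 + 2f + 2r^2 + 2s^2) + 1,
and 2f^2 + 2f + 2r^2 + 2s^2 ∈ ℤ gives the required form.

2(2f^2 + 2f + 2r^2 + 2s^2) + 1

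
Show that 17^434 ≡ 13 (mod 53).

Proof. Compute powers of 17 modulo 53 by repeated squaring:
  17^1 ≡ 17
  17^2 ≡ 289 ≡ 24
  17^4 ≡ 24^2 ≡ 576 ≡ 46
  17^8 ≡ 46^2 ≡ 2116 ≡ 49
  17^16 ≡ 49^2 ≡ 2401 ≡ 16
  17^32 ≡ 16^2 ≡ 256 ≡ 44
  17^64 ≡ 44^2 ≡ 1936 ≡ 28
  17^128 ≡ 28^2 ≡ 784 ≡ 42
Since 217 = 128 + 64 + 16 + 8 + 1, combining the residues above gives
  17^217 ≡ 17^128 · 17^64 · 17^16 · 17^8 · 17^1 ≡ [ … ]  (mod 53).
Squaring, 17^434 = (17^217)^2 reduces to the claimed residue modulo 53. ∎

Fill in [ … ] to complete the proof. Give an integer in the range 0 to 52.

17^128 · 17^64 · 17^16 · 17^8 · 17^1 ≡ 42 · 28 · 16 · 49 · 17 = 15673728.
15673728 mod 53 = 38, so 17^217 ≡ 38 (mod 53).

38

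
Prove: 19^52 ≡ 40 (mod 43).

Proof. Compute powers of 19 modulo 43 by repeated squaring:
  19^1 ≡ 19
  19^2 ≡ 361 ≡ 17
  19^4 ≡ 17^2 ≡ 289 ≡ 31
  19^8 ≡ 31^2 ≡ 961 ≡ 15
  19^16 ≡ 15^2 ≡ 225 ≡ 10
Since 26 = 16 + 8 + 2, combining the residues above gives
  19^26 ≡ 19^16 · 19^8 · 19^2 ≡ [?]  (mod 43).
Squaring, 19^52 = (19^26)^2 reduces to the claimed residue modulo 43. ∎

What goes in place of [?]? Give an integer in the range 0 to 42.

19^16 · 19^8 · 19^2 ≡ 10 · 15 · 17 = 2550.
2550 mod 43 = 13, so 19^26 ≡ 13 (mod 43).

13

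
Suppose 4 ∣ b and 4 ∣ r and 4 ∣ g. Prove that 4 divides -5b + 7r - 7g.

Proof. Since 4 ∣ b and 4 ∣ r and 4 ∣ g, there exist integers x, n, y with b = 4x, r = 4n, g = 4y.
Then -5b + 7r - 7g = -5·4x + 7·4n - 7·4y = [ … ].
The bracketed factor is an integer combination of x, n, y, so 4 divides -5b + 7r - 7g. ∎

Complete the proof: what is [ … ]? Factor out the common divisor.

4(7n - 5x - 7y)

Each term has a factor of 4: -5·4x + 7·4n - 7·4y = 4·(7n - 5x - 7y).
Since 7n - 5x - 7y is an integer, 4 ∣ (-5b + 7r - 7g).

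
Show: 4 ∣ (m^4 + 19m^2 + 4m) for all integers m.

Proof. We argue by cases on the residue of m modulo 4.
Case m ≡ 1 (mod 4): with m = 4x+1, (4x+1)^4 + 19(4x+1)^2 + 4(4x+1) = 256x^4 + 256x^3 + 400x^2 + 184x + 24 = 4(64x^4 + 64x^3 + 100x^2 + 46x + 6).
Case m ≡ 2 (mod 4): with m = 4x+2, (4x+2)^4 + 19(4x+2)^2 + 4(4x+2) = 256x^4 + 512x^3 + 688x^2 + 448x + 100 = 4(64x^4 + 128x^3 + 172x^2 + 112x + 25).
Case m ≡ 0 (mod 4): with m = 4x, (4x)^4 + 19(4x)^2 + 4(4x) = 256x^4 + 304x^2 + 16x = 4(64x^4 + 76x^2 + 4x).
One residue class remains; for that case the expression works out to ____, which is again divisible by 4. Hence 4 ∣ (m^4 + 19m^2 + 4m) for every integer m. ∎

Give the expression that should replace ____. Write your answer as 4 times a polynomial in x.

The residues treated are {1, 2, 0}, so the missing case is m ≡ 3 (mod 4); write m = 4x+3.
Then (4x+3)^4 + 19(4x+3)^2 + 4(4x+3) = 256x^4 + 768x^3 + 1168x^2 + 904x + 264 = 4(64x^4 + 192x^3 + 292x^2 + 226x + 66).

4(64x^4 + 192x^3 + 292x^2 + 226x + 66)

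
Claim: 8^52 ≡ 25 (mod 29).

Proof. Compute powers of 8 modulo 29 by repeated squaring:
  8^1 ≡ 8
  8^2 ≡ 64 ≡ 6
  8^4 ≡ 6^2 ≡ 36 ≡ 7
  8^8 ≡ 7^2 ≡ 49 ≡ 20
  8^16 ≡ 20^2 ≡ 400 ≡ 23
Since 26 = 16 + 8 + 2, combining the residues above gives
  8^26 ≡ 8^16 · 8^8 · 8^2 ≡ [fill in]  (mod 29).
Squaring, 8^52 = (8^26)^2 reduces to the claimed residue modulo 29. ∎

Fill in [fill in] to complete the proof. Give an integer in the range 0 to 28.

8^16 · 8^8 · 8^2 ≡ 23 · 20 · 6 = 2760.
2760 mod 29 = 5, so 8^26 ≡ 5 (mod 29).

5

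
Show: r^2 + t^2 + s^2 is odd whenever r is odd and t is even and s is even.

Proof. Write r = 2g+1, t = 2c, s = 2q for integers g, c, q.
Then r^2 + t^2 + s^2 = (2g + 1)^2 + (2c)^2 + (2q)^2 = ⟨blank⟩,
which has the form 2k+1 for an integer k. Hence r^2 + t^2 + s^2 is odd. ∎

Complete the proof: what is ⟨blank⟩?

2(2c^2 + 2g^2 + 2g + 2q^2) + 1

(2g + 1)^2 + (2c)^2 + (2q)^2 = 4c^2 + 4g^2 + 4g + 4q^2 + 1
= 2(2c^2 + 2g^2 + 2g + 2q^2) + 1.
Since 2c^2 + 2g^2 + 2g + 2q^2 is an integer, the sum of squares is of the form 2k+1 for an integer k.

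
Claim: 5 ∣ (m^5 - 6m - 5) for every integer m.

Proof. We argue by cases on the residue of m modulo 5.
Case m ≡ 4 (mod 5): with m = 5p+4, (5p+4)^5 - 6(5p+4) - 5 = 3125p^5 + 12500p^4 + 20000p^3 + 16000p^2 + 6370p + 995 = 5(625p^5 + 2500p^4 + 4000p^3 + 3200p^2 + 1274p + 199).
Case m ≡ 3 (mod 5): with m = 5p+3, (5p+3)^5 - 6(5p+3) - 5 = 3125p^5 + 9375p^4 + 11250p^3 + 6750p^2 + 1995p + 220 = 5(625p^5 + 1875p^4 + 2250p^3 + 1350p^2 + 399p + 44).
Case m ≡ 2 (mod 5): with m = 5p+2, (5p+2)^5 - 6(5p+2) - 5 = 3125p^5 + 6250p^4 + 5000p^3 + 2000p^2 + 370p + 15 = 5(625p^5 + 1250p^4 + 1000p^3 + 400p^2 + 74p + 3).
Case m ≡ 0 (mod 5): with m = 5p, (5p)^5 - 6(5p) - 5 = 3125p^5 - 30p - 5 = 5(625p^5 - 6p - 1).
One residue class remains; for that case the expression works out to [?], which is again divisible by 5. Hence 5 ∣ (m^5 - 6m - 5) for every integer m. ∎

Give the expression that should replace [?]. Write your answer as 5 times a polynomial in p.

5(625p^5 + 625p^4 + 250p^3 + 50p^2 - p - 2)

The residues treated are {4, 3, 2, 0}, so the missing case is m ≡ 1 (mod 5); write m = 5p+1.
Then (5p+1)^5 - 6(5p+1) - 5 = 3125p^5 + 3125p^4 + 1250p^3 + 250p^2 - 5p - 10 = 5(625p^5 + 625p^4 + 250p^3 + 50p^2 - p - 2).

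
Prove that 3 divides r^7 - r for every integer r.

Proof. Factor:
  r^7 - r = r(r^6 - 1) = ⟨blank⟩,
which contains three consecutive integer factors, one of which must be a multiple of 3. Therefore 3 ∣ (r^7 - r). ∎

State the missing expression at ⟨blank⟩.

(r - 1)r(r + 1)(r^4 + r^2 + 1)

r^6 - 1 = (r^2 - 1)(r^4 + r^2 + 1), and r^2 - 1 = (r-1)(r+1).
So r(r^6 - 1) = (r - 1)r(r + 1)(r^4 + r^2 + 1).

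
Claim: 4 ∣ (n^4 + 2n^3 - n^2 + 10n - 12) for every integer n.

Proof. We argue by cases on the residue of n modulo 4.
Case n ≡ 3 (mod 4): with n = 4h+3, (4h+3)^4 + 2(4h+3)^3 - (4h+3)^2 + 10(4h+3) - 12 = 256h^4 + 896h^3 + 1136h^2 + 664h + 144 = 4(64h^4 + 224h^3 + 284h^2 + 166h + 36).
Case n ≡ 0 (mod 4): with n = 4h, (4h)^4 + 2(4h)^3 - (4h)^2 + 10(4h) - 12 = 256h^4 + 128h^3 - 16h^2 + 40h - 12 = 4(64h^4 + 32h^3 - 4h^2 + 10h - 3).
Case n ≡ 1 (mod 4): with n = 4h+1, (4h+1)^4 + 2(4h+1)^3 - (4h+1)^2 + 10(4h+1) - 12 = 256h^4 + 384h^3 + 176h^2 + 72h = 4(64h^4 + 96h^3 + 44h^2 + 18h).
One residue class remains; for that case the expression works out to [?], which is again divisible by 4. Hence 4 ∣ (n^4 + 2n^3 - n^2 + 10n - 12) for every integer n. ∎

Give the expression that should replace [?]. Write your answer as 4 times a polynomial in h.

4(64h^4 + 160h^3 + 140h^2 + 62h + 9)

Only n ≡ 2 (mod 4) is unaccounted for. Put n = 4h+2:
(4h+2)^4 + 2(4h+2)^3 - (4h+2)^2 + 10(4h+2) - 12 expands to 256h^4 + 640h^3 + 560h^2 + 248h + 36,
and factoring out 4 leaves 4(64h^4 + 160h^3 + 140h^2 + 62h + 9).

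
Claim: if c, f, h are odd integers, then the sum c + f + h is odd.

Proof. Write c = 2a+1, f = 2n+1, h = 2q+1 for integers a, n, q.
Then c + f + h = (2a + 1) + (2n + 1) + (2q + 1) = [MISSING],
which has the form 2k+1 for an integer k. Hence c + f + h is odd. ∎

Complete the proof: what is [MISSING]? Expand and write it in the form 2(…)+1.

Expanding: (2a + 1) + (2n + 1) + (2q + 1) = 2a + 2n + 2q + 3.
Every term except the constant is even, so this is 2(a + n + q + 1) + 1,
and a + n + q + 1 ∈ ℤ gives the required form.

2(a + n + q + 1) + 1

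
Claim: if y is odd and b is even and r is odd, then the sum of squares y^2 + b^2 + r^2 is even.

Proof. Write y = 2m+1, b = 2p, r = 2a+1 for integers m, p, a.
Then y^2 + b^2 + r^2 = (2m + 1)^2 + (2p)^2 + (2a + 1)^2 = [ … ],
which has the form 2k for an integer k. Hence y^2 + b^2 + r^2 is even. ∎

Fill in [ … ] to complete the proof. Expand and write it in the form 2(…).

(2m + 1)^2 + (2p)^2 + (2a + 1)^2 = 4a^2 + 4a + 4m^2 + 4m + 4p^2 + 2
= 2(2a^2 + 2a + 2m^2 + 2m + 2p^2 + 1).
Since 2a^2 + 2a + 2m^2 + 2m + 2p^2 + 1 is an integer, the sum of squares is of the form 2k for an integer k.

2(2a^2 + 2a + 2m^2 + 2m + 2p^2 + 1)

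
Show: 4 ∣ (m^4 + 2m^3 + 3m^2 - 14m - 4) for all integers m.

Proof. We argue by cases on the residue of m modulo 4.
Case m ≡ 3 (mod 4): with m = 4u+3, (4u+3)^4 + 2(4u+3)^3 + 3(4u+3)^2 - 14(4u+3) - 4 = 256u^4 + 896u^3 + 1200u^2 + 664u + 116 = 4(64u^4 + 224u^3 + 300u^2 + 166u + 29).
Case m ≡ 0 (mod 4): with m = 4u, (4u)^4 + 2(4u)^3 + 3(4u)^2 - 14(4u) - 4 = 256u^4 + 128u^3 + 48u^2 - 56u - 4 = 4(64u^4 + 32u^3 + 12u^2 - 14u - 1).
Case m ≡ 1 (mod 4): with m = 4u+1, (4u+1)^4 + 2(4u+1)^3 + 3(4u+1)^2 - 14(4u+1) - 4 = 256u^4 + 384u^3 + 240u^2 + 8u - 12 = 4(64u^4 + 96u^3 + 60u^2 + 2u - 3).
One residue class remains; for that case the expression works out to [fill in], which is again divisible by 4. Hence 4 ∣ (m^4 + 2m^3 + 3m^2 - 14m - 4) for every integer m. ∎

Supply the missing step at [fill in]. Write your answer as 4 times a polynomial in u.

4(64u^4 + 160u^3 + 156u^2 + 54u + 3)

The residues treated are {3, 0, 1}, so the missing case is m ≡ 2 (mod 4); write m = 4u+2.
Then (4u+2)^4 + 2(4u+2)^3 + 3(4u+2)^2 - 14(4u+2) - 4 = 256u^4 + 640u^3 + 624u^2 + 216u + 12 = 4(64u^4 + 160u^3 + 156u^2 + 54u + 3).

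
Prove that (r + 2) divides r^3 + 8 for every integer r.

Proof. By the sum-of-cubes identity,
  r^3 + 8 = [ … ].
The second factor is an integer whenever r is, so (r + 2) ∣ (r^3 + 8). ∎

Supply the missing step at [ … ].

(r + 2)(r^2 - 2r + 4)

Polynomial division of r^3 + 8 by r + 2 leaves remainder 0 and quotient r^2 - 2r + 4.
Hence r^3 + 8 = (r + 2)(r^2 - 2r + 4).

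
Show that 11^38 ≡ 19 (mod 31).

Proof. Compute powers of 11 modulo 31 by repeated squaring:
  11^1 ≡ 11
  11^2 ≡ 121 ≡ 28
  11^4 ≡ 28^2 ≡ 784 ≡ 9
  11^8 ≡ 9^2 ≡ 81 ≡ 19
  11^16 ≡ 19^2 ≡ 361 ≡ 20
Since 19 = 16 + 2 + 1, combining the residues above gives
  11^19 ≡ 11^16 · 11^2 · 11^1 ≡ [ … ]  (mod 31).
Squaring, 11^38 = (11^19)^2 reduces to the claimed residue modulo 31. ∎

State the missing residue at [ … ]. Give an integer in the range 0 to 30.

11^16 · 11^2 · 11^1 ≡ 20 · 28 · 11 = 6160.
6160 mod 31 = 22, so 11^19 ≡ 22 (mod 31).

22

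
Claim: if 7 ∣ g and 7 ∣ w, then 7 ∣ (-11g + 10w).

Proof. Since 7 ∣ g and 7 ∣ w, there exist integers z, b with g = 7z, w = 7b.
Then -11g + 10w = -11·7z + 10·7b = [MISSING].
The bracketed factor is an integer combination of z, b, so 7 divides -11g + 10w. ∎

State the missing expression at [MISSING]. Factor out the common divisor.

7(10b - 11z)

Pull the common 7 out of every term: -11·7z + 10·7b = 7(10b - 11z).
10b - 11z is an integer, which exhibits the divisibility.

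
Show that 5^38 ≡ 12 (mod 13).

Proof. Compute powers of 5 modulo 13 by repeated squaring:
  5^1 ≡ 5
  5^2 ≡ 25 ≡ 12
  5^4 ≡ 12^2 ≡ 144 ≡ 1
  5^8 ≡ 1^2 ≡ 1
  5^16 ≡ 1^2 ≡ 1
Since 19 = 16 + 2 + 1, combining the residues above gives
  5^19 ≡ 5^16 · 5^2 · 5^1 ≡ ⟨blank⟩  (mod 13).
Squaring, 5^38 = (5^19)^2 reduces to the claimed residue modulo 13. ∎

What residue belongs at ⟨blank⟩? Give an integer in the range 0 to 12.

8

5^16 · 5^2 · 5^1 ≡ 1 · 12 · 5 = 60.
60 mod 13 = 8, so 5^19 ≡ 8 (mod 13).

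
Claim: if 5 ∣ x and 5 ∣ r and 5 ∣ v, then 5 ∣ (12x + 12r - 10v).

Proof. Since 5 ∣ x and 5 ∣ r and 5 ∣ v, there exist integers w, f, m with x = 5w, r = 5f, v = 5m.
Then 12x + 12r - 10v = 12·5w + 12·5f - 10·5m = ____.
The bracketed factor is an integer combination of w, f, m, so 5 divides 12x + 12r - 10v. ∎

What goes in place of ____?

5(12f - 10m + 12w)

Each term has a factor of 5: 12·5w + 12·5f - 10·5m = 5·(12f - 10m + 12w).
Since 12f - 10m + 12w is an integer, 5 ∣ (12x + 12r - 10v).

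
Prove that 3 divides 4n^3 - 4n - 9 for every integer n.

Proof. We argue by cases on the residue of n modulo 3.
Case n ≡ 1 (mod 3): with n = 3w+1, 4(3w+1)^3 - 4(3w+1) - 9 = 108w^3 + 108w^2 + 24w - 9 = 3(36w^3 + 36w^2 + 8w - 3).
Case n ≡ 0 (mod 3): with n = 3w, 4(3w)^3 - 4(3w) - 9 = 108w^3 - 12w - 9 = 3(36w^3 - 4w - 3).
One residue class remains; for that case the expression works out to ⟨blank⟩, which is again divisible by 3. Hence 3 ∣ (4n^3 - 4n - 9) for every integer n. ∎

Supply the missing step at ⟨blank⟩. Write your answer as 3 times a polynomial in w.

The residues treated are {1, 0}, so the missing case is n ≡ 2 (mod 3); write n = 3w+2.
Then 4(3w+2)^3 - 4(3w+2) - 9 = 108w^3 + 216w^2 + 132w + 15 = 3(36w^3 + 72w^2 + 44w + 5).

3(36w^3 + 72w^2 + 44w + 5)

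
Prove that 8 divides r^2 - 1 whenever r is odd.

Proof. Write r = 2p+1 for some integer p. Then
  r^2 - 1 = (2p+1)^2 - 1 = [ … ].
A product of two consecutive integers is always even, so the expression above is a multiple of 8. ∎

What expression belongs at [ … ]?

4p(p + 1)

(2p+1)^2 - 1 = 4p^2 + 4p + 1 - 1 = 4p^2 + 4p = 4p(p+1).
Since p and p+1 are consecutive, p(p+1) is even, and 4·(even) is a multiple of 8.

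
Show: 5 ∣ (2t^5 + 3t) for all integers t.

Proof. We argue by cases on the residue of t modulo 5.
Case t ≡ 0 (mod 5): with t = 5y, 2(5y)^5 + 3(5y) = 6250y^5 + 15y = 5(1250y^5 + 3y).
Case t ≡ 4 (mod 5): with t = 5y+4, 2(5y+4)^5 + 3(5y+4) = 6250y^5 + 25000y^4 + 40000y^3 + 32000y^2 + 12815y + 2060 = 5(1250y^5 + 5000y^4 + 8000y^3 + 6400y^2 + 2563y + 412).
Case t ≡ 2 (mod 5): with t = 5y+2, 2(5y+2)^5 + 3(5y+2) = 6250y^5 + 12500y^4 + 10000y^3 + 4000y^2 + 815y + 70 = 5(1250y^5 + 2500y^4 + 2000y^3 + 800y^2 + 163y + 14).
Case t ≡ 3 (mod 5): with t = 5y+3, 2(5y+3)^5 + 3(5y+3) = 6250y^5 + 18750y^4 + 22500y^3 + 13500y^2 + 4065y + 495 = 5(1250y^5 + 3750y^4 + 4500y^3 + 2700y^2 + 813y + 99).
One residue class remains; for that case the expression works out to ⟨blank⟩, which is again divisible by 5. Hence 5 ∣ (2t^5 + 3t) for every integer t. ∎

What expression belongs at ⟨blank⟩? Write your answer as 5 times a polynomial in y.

5(1250y^5 + 1250y^4 + 500y^3 + 100y^2 + 13y + 1)

Only t ≡ 1 (mod 5) is unaccounted for. Put t = 5y+1:
2(5y+1)^5 + 3(5y+1) expands to 6250y^5 + 6250y^4 + 2500y^3 + 500y^2 + 65y + 5,
and factoring out 5 leaves 5(1250y^5 + 1250y^4 + 500y^3 + 100y^2 + 13y + 1).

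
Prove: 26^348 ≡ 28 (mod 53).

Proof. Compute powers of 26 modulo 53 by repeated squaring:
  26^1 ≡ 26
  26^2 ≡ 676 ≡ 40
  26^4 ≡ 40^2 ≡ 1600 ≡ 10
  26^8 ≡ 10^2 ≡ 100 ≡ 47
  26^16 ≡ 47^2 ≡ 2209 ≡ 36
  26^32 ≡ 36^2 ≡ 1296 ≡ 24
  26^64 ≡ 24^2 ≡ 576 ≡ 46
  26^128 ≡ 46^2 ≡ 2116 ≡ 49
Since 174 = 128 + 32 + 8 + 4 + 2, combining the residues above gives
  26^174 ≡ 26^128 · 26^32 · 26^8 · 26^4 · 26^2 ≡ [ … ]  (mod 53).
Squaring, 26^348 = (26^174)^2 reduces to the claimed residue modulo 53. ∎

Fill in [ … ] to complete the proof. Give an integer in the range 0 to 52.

9

Multiply the listed residues: 49 · 24 · 47 · 10 · 40 = 1176 → 55272 → 552720 → 22108800.
Reducing modulo 53: 22108800 = 417147·53 + 9, so 26^174 ≡ 9.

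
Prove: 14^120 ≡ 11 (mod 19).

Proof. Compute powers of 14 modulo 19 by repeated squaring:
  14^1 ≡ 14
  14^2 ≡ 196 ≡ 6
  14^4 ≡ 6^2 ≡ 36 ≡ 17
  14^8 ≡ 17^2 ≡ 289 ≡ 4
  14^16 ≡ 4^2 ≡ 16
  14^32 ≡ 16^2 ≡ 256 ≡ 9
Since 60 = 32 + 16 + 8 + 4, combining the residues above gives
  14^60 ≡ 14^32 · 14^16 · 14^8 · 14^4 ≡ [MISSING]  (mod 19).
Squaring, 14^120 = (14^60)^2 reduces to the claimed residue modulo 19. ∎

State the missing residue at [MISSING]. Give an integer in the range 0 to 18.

Multiply the listed residues: 9 · 16 · 4 · 17 = 144 → 576 → 9792.
Reducing modulo 19: 9792 = 515·19 + 7, so 14^60 ≡ 7.

7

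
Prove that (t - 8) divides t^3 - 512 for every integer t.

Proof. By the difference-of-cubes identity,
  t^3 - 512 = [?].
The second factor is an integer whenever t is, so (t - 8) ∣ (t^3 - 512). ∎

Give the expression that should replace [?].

a^3 - b^3 = (a - b)(a^2 + ab + b^2). With a = t, b = 8:
t^3 - 512 = (t - 8)(t^2 + 8t + 64).

(t - 8)(t^2 + 8t + 64)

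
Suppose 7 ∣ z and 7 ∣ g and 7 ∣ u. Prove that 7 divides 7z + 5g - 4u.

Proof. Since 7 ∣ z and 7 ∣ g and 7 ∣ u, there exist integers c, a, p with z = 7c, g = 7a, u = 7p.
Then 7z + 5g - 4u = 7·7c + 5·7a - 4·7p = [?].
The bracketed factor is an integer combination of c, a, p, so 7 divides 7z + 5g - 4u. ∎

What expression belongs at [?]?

7(5a + 7c - 4p)

Pull the common 7 out of every term: 7·7c + 5·7a - 4·7p = 7(5a + 7c - 4p).
5a + 7c - 4p is an integer, which exhibits the divisibility.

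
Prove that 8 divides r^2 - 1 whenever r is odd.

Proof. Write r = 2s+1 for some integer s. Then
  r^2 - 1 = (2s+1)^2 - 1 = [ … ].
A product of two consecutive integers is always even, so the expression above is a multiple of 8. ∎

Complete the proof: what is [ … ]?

(2s+1)^2 - 1 = 4s^2 + 4s + 1 - 1 = 4s^2 + 4s = 4s(s+1).
Since s and s+1 are consecutive, s(s+1) is even, and 4·(even) is a multiple of 8.

4s(s + 1)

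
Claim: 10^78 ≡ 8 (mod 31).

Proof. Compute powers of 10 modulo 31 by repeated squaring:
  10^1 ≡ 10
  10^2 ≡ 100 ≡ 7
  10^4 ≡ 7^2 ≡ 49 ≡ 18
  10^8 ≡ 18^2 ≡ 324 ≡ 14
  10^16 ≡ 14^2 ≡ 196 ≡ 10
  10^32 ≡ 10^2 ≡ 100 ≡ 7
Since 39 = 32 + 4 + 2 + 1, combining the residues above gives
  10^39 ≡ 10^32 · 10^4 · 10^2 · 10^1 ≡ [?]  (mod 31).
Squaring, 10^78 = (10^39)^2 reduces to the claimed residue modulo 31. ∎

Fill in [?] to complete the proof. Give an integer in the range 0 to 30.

Multiply the listed residues: 7 · 18 · 7 · 10 = 126 → 882 → 8820.
Reducing modulo 31: 8820 = 284·31 + 16, so 10^39 ≡ 16.

16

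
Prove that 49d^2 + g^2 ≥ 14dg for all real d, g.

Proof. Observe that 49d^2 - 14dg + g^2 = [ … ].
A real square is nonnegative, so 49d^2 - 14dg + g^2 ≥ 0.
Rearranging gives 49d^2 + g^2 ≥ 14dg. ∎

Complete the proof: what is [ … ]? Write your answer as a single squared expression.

(7d - g)^2

The leading and trailing coefficients are 7^2 and 1^2, and 14 = 2·7·1, so the trinomial is (7d - g)^2.
Hence 49d^2 - 14dg + g^2 ≥ 0.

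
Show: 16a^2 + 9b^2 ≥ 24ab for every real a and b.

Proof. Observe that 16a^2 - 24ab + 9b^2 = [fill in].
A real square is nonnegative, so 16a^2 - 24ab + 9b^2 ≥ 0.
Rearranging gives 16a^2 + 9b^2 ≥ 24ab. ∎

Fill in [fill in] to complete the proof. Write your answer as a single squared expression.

(4a - 3b)^2

The leading and trailing coefficients are 4^2 and 3^2, and 24 = 2·4·3, so the trinomial is (4a - 3b)^2.
Hence 16a^2 - 24ab + 9b^2 ≥ 0.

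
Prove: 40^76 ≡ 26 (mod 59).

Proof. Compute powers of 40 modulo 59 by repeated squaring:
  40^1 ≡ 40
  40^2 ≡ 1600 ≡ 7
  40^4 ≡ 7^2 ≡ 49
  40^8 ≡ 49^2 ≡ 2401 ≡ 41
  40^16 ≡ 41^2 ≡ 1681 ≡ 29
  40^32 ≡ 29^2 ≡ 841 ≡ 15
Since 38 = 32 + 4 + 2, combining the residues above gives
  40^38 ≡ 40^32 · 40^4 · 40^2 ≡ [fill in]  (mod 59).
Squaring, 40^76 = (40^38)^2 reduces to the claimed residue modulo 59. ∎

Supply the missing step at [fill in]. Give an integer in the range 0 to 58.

12

Multiply the listed residues: 15 · 49 · 7 = 735 → 5145.
Reducing modulo 59: 5145 = 87·59 + 12, so 40^38 ≡ 12.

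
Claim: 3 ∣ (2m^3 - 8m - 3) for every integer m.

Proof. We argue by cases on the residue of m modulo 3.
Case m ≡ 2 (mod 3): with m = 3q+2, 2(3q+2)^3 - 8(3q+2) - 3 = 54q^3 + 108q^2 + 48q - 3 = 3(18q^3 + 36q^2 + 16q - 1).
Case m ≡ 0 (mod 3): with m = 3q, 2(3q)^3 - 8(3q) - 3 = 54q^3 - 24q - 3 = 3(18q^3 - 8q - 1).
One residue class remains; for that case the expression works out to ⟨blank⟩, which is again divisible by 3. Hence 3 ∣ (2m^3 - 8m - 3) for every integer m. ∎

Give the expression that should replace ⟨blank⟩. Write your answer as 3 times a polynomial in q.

3(18q^3 + 18q^2 - 2q - 3)

Only m ≡ 1 (mod 3) is unaccounted for. Put m = 3q+1:
2(3q+1)^3 - 8(3q+1) - 3 expands to 54q^3 + 54q^2 - 6q - 9,
and factoring out 3 leaves 3(18q^3 + 18q^2 - 2q - 3).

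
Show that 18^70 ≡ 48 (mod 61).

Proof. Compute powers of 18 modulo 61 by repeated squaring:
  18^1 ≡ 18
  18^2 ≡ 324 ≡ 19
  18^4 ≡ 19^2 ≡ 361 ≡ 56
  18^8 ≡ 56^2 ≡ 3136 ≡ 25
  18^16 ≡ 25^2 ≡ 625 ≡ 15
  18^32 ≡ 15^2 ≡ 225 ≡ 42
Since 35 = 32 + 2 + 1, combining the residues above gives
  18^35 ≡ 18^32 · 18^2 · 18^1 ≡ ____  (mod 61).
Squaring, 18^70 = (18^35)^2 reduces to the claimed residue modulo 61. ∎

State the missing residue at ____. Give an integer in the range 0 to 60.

Multiply the listed residues: 42 · 19 · 18 = 798 → 14364.
Reducing modulo 61: 14364 = 235·61 + 29, so 18^35 ≡ 29.

29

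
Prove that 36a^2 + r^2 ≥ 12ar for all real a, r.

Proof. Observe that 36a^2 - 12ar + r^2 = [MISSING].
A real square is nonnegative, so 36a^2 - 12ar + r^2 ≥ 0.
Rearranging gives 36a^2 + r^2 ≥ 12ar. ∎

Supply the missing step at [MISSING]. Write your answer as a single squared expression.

(6a - r)^2

36a^2 - 12ar + r^2 is a perfect-square trinomial: the outer terms are (6a)^2 and (r)^2, and the cross term is -2·6a·r.
So 36a^2 - 12ar + r^2 = (6a - r)^2 ≥ 0.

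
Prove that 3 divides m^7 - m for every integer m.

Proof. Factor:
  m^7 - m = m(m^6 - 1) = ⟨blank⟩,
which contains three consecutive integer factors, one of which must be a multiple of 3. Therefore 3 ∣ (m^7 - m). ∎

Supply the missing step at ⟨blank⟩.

m^6 - 1 = (m^2 - 1)(m^4 + m^2 + 1), and m^2 - 1 = (m-1)(m+1).
So m(m^6 - 1) = (m - 1)m(m + 1)(m^4 + m^2 + 1).

(m - 1)m(m + 1)(m^4 + m^2 + 1)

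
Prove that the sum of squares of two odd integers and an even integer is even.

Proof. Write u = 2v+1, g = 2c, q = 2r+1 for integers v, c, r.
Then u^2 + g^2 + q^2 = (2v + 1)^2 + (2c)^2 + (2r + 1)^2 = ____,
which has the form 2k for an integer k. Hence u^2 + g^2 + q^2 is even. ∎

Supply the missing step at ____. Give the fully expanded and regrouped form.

Expanding: (2v + 1)^2 + (2c)^2 + (2r + 1)^2 = 4c^2 + 4r^2 + 4r + 4v^2 + 4v + 2.
Every term is even; pulling out the factor of 2 gives 2(2c^2 + 2r^2 + 2r + 2v^2 + 2v + 1).

2(2c^2 + 2r^2 + 2r + 2v^2 + 2v + 1)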